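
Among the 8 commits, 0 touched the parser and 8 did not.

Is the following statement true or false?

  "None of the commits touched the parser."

True

'None of the commits touched the parser' holds iff A ∩ B = ∅ (|A ∩ B| = 0).
|A| = 8, |A ∩ B| = 0, |A ∖ B| = 8.
So the statement is true.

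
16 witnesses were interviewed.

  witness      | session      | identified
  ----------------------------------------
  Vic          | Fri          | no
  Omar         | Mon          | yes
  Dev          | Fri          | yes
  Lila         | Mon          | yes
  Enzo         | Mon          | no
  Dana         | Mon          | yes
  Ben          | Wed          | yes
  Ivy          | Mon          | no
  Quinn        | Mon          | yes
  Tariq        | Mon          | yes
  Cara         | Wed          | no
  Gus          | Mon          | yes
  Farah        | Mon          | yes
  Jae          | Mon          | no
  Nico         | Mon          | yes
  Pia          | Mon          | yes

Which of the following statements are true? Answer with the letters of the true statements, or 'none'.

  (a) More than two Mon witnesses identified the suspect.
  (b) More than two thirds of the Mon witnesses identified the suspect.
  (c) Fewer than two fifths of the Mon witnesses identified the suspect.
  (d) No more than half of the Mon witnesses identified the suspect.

(a), (b)

|A| = 12, |A ∩ B| = 9, |A ∖ B| = 3.
(a) |A ∩ B| > 2: holds.
(b) |A ∩ B| / |A| > 2/3: holds.
(c) |A ∩ B| / |A| < 2/5: fails.
(d) |A ∩ B| ≤ |A ∖ B|: fails.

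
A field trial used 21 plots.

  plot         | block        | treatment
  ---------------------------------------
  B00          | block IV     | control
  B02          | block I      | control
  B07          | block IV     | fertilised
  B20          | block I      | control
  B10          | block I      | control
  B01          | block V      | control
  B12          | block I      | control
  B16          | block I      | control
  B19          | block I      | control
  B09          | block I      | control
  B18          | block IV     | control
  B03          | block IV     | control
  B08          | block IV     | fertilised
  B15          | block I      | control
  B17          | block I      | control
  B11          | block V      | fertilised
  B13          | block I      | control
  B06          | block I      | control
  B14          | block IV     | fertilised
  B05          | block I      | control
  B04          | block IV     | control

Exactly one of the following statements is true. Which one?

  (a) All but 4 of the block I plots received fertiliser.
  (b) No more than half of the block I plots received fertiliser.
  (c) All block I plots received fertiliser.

|A| = 12, |A ∩ B| = 0, |A ∖ B| = 12.
(a) requires |A ∖ B| = 4: false.
(b) requires |A ∩ B| ≤ |A ∖ B|: true.
(c) requires A ⊆ B, i.e. every element of A is in B (|A ∖ B| = 0): false.

(b)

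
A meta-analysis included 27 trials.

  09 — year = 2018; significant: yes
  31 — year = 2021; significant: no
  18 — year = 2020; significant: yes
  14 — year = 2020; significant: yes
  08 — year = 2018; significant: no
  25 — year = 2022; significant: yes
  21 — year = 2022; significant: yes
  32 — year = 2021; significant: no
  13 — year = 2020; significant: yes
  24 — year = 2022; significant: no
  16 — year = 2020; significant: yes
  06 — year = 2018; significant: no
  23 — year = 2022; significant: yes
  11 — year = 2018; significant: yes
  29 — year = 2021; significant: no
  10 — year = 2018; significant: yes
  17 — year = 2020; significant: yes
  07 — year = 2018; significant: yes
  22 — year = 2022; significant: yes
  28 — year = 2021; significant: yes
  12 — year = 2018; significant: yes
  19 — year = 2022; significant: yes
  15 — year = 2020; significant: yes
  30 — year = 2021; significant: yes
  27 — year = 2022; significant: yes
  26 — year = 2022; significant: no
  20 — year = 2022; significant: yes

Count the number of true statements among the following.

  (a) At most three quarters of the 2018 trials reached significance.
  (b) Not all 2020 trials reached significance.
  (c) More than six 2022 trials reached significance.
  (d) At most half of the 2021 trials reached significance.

(a) 2018: |A| = 7, |A ∩ B| = 5; needs |A ∩ B| / |A| ≤ 3/4 — true.
(b) 2020: |A| = 6, |A ∩ B| = 6; needs A ⊄ B (|A ∖ B| ≥ 1) — false.
(c) 2022: |A| = 9, |A ∩ B| = 7; needs |A ∩ B| > 6 — true.
(d) 2021: |A| = 5, |A ∩ B| = 2; needs |A ∩ B| ≤ |A ∖ B| — true.

3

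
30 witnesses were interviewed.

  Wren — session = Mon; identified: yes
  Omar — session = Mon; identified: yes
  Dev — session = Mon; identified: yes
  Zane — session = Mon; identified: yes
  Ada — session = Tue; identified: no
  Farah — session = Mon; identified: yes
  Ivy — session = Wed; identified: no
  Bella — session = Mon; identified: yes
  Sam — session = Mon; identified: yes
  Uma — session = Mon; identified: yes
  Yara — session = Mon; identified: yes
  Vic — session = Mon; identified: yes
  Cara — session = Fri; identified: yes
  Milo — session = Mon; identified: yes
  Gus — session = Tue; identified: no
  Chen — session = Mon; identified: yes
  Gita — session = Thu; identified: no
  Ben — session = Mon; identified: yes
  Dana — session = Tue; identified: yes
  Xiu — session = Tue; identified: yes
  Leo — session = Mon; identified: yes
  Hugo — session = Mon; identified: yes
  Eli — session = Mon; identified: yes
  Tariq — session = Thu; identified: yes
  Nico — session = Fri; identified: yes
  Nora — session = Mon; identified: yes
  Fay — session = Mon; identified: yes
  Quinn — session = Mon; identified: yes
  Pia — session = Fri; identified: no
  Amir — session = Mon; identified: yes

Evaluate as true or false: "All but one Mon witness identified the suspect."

False

The determiner here denotes the relation: |A ∖ B| = 1.
|A| = 20, |A ∩ B| = 20, |A ∖ B| = 0.
|A ∖ B| = 0, so the statement is false.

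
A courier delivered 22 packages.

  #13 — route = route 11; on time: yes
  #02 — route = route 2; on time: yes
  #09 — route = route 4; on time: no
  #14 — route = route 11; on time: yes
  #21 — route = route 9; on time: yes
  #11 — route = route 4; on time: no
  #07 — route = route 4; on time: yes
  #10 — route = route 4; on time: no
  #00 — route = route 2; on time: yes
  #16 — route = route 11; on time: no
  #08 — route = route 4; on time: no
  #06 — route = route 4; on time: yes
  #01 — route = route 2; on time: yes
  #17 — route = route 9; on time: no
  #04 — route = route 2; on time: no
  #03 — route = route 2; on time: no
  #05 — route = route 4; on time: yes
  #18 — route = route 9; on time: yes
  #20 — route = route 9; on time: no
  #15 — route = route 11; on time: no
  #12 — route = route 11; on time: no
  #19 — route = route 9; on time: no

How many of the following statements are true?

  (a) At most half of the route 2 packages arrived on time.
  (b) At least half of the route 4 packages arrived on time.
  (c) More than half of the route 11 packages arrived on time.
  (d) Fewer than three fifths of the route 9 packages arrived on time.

1

(a) route 2: |A| = 5, |A ∩ B| = 3; needs |A ∩ B| ≤ |A ∖ B| — false.
(b) route 4: |A| = 7, |A ∩ B| = 3; needs |A ∩ B| ≥ |A ∖ B| — false.
(c) route 11: |A| = 5, |A ∩ B| = 2; needs |A ∩ B| > |A ∖ B| — false.
(d) route 9: |A| = 5, |A ∩ B| = 2; needs |A ∩ B| / |A| < 3/5 — true.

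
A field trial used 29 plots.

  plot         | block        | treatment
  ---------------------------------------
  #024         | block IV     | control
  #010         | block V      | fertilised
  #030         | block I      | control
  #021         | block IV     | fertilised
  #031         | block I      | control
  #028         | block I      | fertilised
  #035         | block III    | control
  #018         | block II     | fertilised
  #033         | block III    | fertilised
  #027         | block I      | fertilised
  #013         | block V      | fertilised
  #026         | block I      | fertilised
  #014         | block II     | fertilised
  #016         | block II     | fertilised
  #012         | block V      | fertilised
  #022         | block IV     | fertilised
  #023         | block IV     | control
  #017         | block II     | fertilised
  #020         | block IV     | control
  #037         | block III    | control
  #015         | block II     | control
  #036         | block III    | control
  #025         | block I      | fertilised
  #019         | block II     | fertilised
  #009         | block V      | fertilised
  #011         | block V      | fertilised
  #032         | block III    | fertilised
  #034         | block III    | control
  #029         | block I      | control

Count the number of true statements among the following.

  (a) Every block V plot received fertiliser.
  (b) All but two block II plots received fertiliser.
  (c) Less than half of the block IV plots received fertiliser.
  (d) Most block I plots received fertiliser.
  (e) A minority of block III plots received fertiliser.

4

(a) block V: |A| = 5, |A ∩ B| = 5; needs A ⊆ B, i.e. every element of A is in B (|A ∖ B| = 0) — true.
(b) block II: |A| = 6, |A ∩ B| = 5; needs |A ∖ B| = 2 — false.
(c) block IV: |A| = 5, |A ∩ B| = 2; needs |A ∩ B| < |A ∖ B| — true.
(d) block I: |A| = 7, |A ∩ B| = 4; needs |A ∩ B| > |A ∖ B| — true.
(e) block III: |A| = 6, |A ∩ B| = 2; needs |A ∩ B| < |A ∖ B| — true.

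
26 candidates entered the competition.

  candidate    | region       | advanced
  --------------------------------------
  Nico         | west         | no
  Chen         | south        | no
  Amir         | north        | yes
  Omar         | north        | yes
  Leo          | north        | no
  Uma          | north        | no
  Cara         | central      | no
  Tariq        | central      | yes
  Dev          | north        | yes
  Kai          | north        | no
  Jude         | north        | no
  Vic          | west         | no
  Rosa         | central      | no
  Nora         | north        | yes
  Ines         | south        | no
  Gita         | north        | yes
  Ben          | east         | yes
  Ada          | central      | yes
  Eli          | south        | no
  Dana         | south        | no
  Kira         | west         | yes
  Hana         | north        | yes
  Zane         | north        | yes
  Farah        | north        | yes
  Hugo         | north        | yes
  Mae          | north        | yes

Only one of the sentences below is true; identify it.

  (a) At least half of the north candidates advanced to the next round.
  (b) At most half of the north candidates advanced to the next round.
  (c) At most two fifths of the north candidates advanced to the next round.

(a)

|A| = 14, |A ∩ B| = 10, |A ∖ B| = 4.
(a) requires |A ∩ B| ≥ |A ∖ B|: true.
(b) requires |A ∩ B| ≤ |A ∖ B|: false.
(c) requires |A ∩ B| / |A| ≤ 2/5: false.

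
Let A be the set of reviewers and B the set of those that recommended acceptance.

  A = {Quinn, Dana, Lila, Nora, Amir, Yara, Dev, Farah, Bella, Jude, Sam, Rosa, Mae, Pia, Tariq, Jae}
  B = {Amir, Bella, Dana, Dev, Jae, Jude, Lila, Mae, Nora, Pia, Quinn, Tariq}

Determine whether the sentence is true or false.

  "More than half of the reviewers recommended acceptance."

The determiner here denotes the relation: |A ∩ B| > |A ∖ B|.
|A| = 16, |A ∩ B| = 12, |A ∖ B| = 4.
12 > 4, so the statement is true.

True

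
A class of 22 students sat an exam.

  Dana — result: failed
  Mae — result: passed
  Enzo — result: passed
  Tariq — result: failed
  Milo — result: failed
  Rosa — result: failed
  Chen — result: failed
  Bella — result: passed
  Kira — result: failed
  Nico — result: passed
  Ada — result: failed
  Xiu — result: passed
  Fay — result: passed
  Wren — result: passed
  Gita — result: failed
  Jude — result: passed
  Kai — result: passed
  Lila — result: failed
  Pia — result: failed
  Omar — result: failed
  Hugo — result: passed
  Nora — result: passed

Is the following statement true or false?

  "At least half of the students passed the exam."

True

Truth condition: |A ∩ B| ≥ |A ∖ B|.
|A| = 22, |A ∩ B| = 11, |A ∖ B| = 11.
11 = 11, so the statement is true.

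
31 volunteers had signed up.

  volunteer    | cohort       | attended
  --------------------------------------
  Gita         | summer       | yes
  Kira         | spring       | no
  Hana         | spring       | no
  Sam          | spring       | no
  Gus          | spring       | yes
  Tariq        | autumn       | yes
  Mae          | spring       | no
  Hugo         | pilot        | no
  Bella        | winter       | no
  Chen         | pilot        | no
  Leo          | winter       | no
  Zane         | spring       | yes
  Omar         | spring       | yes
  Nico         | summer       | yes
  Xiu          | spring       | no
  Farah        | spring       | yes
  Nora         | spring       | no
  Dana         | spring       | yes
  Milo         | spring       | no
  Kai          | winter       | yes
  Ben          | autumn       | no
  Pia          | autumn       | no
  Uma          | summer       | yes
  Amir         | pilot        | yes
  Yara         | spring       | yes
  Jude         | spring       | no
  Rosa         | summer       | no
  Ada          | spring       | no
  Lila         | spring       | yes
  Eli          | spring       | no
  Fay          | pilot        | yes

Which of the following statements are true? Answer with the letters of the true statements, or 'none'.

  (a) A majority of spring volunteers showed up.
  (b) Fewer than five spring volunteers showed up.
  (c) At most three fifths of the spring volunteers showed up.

|A| = 17, |A ∩ B| = 7, |A ∖ B| = 10.
(a) |A ∩ B| > |A ∖ B|: fails.
(b) |A ∩ B| < 5: fails.
(c) |A ∩ B| / |A| ≤ 3/5: holds.

(c)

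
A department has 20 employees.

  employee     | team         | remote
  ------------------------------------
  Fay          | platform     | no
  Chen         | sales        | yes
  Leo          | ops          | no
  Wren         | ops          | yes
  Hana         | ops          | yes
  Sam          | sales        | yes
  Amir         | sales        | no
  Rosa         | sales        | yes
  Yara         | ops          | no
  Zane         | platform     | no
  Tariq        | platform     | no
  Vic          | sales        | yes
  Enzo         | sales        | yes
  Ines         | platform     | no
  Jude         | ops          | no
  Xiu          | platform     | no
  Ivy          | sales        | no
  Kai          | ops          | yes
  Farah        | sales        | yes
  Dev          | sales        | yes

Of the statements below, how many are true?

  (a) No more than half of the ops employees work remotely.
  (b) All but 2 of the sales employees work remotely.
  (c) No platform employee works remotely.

(a) ops: |A| = 6, |A ∩ B| = 3; needs |A ∩ B| ≤ |A ∖ B| — true.
(b) sales: |A| = 9, |A ∩ B| = 7; needs |A ∖ B| = 2 — true.
(c) platform: |A| = 5, |A ∩ B| = 0; needs A ∩ B = ∅ (|A ∩ B| = 0) — true.

3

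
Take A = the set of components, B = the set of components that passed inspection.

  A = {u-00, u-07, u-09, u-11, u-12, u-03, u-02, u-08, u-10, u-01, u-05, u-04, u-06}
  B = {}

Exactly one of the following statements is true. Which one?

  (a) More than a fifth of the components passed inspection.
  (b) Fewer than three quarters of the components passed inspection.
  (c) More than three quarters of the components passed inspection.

(b)

|A| = 13, |A ∩ B| = 0, |A ∖ B| = 13.
(a) requires |A ∩ B| / |A| > 1/5: false.
(b) requires |A ∩ B| / |A| < 3/4: true.
(c) requires |A ∩ B| / |A| > 3/4: false.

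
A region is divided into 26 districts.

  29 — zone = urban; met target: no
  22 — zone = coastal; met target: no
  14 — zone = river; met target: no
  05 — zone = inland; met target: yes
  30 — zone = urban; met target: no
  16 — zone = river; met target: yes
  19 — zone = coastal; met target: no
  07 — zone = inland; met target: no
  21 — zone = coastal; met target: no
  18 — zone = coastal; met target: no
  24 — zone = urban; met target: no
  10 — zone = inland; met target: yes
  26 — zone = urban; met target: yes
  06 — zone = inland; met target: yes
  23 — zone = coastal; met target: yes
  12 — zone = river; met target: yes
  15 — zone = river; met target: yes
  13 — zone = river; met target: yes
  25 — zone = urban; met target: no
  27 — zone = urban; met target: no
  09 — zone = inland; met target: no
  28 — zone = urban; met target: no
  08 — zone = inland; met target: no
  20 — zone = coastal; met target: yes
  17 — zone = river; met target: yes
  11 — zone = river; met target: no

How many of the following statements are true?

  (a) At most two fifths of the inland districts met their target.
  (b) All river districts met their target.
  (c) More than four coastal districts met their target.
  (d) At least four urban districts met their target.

0

(a) inland: |A| = 6, |A ∩ B| = 3; needs |A ∩ B| / |A| ≤ 2/5 — false.
(b) river: |A| = 7, |A ∩ B| = 5; needs A ⊆ B, i.e. every element of A is in B (|A ∖ B| = 0) — false.
(c) coastal: |A| = 6, |A ∩ B| = 2; needs |A ∩ B| > 4 — false.
(d) urban: |A| = 7, |A ∩ B| = 1; needs |A ∩ B| ≥ 4 — false.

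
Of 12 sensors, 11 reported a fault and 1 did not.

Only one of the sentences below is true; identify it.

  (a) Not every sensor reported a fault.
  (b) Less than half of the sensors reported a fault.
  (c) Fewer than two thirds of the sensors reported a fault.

|A| = 12, |A ∩ B| = 11, |A ∖ B| = 1.
(a) requires A ⊄ B (|A ∖ B| ≥ 1): true.
(b) requires |A ∩ B| < |A ∖ B|: false.
(c) requires |A ∩ B| / |A| < 2/3: false.

(a)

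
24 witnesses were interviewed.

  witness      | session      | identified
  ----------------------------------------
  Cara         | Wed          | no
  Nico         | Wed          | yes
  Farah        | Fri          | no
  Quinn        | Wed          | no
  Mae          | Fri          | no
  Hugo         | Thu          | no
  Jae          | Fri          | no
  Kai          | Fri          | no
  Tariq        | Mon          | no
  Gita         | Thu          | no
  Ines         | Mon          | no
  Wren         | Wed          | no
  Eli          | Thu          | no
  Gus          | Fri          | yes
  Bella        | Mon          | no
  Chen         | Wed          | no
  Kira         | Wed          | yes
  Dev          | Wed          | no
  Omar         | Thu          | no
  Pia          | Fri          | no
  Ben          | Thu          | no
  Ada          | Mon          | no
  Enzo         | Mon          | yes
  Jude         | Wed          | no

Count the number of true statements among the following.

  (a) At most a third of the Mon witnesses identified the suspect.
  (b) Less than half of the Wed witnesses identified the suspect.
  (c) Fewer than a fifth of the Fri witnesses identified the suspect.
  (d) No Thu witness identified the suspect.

(a) Mon: |A| = 5, |A ∩ B| = 1; needs |A ∩ B| / |A| ≤ 1/3 — true.
(b) Wed: |A| = 8, |A ∩ B| = 2; needs |A ∩ B| < |A ∖ B| — true.
(c) Fri: |A| = 6, |A ∩ B| = 1; needs |A ∩ B| / |A| < 1/5 — true.
(d) Thu: |A| = 5, |A ∩ B| = 0; needs A ∩ B = ∅ (|A ∩ B| = 0) — true.

4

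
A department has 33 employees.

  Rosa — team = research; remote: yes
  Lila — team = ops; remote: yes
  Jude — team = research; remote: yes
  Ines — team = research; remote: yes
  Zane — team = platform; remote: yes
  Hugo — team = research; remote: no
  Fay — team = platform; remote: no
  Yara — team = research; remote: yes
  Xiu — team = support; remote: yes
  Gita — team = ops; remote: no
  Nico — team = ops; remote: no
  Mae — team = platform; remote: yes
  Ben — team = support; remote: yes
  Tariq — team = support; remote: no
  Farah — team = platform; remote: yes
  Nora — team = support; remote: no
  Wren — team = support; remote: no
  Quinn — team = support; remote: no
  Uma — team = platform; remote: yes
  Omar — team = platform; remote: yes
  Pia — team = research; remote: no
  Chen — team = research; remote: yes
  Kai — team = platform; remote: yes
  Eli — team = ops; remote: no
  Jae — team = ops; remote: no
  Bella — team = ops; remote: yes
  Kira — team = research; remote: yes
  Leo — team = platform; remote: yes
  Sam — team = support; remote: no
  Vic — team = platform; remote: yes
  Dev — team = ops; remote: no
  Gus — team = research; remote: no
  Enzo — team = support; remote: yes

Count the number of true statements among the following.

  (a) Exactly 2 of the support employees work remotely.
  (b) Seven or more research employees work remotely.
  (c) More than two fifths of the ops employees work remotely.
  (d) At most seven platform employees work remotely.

0

(a) support: |A| = 8, |A ∩ B| = 3; needs |A ∩ B| = 2 — false.
(b) research: |A| = 9, |A ∩ B| = 6; needs |A ∩ B| ≥ 7 — false.
(c) ops: |A| = 7, |A ∩ B| = 2; needs |A ∩ B| / |A| > 2/5 — false.
(d) platform: |A| = 9, |A ∩ B| = 8; needs |A ∩ B| ≤ 7 — false.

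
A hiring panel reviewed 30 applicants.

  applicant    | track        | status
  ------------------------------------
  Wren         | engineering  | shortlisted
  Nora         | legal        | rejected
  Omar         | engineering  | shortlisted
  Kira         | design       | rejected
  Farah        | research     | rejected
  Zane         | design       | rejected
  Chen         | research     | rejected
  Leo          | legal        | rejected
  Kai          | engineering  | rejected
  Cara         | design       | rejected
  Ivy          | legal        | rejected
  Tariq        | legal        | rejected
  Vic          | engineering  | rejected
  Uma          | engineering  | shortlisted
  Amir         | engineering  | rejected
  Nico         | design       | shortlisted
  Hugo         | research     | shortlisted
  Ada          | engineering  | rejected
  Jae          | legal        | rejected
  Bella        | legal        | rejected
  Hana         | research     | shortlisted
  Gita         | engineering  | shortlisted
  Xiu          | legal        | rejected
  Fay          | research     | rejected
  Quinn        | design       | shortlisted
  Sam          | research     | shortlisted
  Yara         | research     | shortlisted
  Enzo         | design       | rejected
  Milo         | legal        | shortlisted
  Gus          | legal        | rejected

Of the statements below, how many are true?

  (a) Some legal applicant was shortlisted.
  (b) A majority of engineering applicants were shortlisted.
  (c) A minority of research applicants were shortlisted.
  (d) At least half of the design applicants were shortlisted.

(a) legal: |A| = 9, |A ∩ B| = 1; needs A ∩ B ≠ ∅ (|A ∩ B| ≥ 1) — true.
(b) engineering: |A| = 8, |A ∩ B| = 4; needs |A ∩ B| > |A ∖ B| — false.
(c) research: |A| = 7, |A ∩ B| = 4; needs |A ∩ B| < |A ∖ B| — false.
(d) design: |A| = 6, |A ∩ B| = 2; needs |A ∩ B| ≥ |A ∖ B| — false.

1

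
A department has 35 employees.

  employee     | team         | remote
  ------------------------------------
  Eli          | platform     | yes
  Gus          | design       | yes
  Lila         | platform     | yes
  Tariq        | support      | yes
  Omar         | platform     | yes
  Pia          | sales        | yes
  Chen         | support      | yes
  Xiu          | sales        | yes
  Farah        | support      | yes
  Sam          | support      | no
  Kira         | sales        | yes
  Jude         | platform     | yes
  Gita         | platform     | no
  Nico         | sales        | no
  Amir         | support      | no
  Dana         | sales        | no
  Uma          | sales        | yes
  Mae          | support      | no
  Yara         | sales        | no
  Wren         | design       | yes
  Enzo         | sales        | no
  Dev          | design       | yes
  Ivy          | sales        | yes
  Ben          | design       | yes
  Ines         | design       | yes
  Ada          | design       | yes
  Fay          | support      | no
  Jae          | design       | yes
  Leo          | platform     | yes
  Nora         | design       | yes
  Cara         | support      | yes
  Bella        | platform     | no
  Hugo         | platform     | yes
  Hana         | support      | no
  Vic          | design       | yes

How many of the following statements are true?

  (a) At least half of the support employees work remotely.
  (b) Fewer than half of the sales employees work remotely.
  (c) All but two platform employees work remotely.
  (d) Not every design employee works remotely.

1

(a) support: |A| = 9, |A ∩ B| = 4; needs |A ∩ B| ≥ |A ∖ B| — false.
(b) sales: |A| = 9, |A ∩ B| = 5; needs |A ∩ B| < |A ∖ B| — false.
(c) platform: |A| = 8, |A ∩ B| = 6; needs |A ∖ B| = 2 — true.
(d) design: |A| = 9, |A ∩ B| = 9; needs A ⊄ B (|A ∖ B| ≥ 1) — false.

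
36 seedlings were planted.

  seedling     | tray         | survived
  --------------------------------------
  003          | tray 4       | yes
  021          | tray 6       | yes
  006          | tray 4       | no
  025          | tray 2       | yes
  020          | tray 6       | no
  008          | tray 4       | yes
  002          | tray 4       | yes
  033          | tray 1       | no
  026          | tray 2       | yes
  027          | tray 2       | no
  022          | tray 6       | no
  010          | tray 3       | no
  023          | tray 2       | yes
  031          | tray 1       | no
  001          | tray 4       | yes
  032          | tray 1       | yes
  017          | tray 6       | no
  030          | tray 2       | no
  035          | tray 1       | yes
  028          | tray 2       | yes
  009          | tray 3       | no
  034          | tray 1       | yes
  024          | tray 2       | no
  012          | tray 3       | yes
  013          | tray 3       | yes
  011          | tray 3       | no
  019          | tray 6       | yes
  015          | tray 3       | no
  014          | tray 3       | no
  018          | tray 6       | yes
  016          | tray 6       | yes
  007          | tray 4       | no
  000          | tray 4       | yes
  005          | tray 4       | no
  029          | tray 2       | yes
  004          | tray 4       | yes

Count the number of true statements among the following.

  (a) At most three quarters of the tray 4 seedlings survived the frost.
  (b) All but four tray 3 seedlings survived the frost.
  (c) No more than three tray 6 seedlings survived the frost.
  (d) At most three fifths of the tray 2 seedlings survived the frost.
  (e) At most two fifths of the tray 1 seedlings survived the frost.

(a) tray 4: |A| = 9, |A ∩ B| = 6; needs |A ∩ B| / |A| ≤ 3/4 — true.
(b) tray 3: |A| = 7, |A ∩ B| = 2; needs |A ∖ B| = 4 — false.
(c) tray 6: |A| = 7, |A ∩ B| = 4; needs |A ∩ B| ≤ 3 — false.
(d) tray 2: |A| = 8, |A ∩ B| = 5; needs |A ∩ B| / |A| ≤ 3/5 — false.
(e) tray 1: |A| = 5, |A ∩ B| = 3; needs |A ∩ B| / |A| ≤ 2/5 — false.

1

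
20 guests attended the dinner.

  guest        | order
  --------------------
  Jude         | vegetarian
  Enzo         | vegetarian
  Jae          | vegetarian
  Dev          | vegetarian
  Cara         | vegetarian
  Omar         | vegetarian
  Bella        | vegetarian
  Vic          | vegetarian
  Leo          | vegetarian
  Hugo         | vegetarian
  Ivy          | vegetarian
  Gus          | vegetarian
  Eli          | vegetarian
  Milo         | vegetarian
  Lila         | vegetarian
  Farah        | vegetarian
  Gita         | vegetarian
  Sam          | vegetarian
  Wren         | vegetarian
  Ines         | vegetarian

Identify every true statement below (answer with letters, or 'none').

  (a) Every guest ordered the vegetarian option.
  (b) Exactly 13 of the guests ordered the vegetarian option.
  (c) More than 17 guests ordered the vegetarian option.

|A| = 20, |A ∩ B| = 20, |A ∖ B| = 0.
(a) A ⊆ B, i.e. every element of A is in B (|A ∖ B| = 0): holds.
(b) |A ∩ B| = 13: fails.
(c) |A ∩ B| > 17: holds.

(a), (c)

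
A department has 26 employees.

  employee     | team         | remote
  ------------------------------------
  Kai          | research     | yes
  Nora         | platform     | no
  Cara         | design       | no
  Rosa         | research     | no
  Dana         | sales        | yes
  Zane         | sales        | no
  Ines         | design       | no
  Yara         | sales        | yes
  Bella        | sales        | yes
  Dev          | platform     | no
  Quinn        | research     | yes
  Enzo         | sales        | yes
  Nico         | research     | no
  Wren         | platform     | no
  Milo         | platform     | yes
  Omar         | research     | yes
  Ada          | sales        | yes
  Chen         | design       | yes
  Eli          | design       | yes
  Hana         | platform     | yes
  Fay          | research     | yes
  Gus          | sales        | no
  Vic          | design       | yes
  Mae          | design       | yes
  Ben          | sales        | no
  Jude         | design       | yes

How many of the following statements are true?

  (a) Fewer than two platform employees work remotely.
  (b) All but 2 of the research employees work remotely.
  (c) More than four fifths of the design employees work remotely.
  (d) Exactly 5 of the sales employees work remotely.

(a) platform: |A| = 5, |A ∩ B| = 2; needs |A ∩ B| < 2 — false.
(b) research: |A| = 6, |A ∩ B| = 4; needs |A ∖ B| = 2 — true.
(c) design: |A| = 7, |A ∩ B| = 5; needs |A ∩ B| / |A| > 4/5 — false.
(d) sales: |A| = 8, |A ∩ B| = 5; needs |A ∩ B| = 5 — true.

2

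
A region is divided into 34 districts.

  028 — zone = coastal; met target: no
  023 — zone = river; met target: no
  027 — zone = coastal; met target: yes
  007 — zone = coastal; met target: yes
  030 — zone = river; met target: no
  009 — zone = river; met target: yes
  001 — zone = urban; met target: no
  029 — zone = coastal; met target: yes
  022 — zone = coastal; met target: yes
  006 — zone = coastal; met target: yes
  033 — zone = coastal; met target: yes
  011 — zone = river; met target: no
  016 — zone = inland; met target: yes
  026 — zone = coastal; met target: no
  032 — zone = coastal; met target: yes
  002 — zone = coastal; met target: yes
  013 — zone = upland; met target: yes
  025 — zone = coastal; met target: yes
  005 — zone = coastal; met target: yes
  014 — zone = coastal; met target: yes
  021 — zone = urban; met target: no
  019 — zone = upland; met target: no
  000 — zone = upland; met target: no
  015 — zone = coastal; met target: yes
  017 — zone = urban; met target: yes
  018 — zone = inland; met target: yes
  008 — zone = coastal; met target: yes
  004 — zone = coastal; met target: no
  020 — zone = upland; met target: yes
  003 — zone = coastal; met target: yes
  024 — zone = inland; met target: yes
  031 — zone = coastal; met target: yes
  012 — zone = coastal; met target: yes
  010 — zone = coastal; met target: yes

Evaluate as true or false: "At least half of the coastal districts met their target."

The determiner here denotes the relation: |A ∩ B| ≥ |A ∖ B|.
|A| = 20, |A ∩ B| = 17, |A ∖ B| = 3.
17 > 3, so the statement is true.

True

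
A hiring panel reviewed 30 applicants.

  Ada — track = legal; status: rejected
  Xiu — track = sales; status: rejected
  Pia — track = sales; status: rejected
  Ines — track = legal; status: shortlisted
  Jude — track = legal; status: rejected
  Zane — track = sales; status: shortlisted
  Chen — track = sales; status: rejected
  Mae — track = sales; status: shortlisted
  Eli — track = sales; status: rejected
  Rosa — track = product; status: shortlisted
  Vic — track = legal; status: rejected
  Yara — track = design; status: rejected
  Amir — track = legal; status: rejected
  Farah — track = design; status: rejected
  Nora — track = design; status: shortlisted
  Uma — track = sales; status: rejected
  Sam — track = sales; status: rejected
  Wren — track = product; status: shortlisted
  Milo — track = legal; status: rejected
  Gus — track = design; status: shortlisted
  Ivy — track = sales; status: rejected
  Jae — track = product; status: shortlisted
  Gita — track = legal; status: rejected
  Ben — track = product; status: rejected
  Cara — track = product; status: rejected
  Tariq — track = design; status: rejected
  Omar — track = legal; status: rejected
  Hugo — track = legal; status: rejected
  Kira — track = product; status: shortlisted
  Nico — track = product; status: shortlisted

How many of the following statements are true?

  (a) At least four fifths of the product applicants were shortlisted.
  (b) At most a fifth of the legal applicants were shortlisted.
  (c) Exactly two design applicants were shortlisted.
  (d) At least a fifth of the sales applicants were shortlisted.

(a) product: |A| = 7, |A ∩ B| = 5; needs |A ∩ B| / |A| ≥ 4/5 — false.
(b) legal: |A| = 9, |A ∩ B| = 1; needs |A ∩ B| / |A| ≤ 1/5 — true.
(c) design: |A| = 5, |A ∩ B| = 2; needs |A ∩ B| = 2 — true.
(d) sales: |A| = 9, |A ∩ B| = 2; needs |A ∩ B| / |A| ≥ 1/5 — true.

3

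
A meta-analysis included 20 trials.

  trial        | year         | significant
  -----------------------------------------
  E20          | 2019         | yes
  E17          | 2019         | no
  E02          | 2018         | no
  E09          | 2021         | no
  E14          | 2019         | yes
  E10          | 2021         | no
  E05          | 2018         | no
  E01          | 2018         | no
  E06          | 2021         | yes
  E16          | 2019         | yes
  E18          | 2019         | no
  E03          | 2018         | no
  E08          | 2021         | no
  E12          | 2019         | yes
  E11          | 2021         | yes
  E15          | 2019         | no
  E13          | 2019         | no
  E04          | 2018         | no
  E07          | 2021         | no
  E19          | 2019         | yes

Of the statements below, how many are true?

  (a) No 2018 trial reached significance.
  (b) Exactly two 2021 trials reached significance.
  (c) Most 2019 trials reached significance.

3

(a) 2018: |A| = 5, |A ∩ B| = 0; needs A ∩ B = ∅ (|A ∩ B| = 0) — true.
(b) 2021: |A| = 6, |A ∩ B| = 2; needs |A ∩ B| = 2 — true.
(c) 2019: |A| = 9, |A ∩ B| = 5; needs |A ∩ B| > |A ∖ B| — true.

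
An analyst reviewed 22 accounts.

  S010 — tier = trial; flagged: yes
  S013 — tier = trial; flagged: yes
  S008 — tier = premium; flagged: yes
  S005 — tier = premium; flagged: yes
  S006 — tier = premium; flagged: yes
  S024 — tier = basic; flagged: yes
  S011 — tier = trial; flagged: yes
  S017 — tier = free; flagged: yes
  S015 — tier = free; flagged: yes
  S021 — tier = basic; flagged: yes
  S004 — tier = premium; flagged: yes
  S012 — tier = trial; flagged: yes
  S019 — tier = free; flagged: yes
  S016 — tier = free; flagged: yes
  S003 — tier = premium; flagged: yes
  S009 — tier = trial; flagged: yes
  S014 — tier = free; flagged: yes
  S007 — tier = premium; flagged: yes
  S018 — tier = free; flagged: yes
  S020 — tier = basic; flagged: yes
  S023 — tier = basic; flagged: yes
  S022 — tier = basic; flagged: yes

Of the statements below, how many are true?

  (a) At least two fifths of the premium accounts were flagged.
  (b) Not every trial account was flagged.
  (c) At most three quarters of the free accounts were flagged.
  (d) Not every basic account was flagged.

1

(a) premium: |A| = 6, |A ∩ B| = 6; needs |A ∩ B| / |A| ≥ 2/5 — true.
(b) trial: |A| = 5, |A ∩ B| = 5; needs A ⊄ B (|A ∖ B| ≥ 1) — false.
(c) free: |A| = 6, |A ∩ B| = 6; needs |A ∩ B| / |A| ≤ 3/4 — false.
(d) basic: |A| = 5, |A ∩ B| = 5; needs A ⊄ B (|A ∖ B| ≥ 1) — false.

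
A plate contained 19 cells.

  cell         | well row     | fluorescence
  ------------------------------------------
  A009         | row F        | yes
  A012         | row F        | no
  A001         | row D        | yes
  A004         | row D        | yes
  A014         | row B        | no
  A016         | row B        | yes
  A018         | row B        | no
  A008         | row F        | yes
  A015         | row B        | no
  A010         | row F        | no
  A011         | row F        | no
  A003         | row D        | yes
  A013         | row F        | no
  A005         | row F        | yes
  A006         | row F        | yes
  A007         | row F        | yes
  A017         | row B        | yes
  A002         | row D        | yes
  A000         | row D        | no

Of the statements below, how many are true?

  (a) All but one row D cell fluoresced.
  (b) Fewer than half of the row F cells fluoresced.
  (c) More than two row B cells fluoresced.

1

(a) row D: |A| = 5, |A ∩ B| = 4; needs |A ∖ B| = 1 — true.
(b) row F: |A| = 9, |A ∩ B| = 5; needs |A ∩ B| < |A ∖ B| — false.
(c) row B: |A| = 5, |A ∩ B| = 2; needs |A ∩ B| > 2 — false.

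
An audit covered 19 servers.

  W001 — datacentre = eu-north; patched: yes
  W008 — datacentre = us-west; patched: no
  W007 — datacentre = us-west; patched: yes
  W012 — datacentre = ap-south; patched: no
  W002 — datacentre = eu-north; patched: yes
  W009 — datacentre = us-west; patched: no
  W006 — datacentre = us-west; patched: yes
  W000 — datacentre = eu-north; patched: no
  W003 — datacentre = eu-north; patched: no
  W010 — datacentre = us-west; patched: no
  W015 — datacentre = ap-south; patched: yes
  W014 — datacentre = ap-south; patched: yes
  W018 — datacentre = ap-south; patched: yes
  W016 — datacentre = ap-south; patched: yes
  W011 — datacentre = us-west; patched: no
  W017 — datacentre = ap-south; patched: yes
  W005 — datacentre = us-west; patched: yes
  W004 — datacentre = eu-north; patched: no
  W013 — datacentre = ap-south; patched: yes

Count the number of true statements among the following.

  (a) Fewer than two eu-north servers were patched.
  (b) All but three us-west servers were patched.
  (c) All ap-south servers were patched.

(a) eu-north: |A| = 5, |A ∩ B| = 2; needs |A ∩ B| < 2 — false.
(b) us-west: |A| = 7, |A ∩ B| = 3; needs |A ∖ B| = 3 — false.
(c) ap-south: |A| = 7, |A ∩ B| = 6; needs A ⊆ B, i.e. every element of A is in B (|A ∖ B| = 0) — false.

0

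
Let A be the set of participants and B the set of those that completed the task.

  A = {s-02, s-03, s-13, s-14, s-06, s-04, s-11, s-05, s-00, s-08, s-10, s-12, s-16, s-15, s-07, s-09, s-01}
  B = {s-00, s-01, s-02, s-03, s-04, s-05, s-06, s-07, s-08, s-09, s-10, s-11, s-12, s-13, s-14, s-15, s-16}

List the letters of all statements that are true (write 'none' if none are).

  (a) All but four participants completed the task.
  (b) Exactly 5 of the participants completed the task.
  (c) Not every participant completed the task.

|A| = 17, |A ∩ B| = 17, |A ∖ B| = 0.
(a) |A ∖ B| = 4: fails.
(b) |A ∩ B| = 5: fails.
(c) A ⊄ B (|A ∖ B| ≥ 1): fails.

none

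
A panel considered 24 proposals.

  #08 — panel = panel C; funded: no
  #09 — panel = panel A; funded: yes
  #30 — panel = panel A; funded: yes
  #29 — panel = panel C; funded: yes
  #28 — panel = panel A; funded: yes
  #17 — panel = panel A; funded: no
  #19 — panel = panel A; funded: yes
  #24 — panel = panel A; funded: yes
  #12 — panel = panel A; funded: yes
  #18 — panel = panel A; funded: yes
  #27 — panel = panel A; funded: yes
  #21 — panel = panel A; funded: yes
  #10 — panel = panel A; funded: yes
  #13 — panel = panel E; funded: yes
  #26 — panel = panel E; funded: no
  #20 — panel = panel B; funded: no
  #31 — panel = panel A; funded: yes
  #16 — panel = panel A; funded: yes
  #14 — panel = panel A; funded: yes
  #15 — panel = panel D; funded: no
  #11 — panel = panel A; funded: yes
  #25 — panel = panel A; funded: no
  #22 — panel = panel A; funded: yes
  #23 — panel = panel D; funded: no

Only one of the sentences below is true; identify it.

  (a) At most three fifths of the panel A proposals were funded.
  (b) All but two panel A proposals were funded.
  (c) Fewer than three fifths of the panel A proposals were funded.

|A| = 17, |A ∩ B| = 15, |A ∖ B| = 2.
(a) requires |A ∩ B| / |A| ≤ 3/5: false.
(b) requires |A ∖ B| = 2: true.
(c) requires |A ∩ B| / |A| < 3/5: false.

(b)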